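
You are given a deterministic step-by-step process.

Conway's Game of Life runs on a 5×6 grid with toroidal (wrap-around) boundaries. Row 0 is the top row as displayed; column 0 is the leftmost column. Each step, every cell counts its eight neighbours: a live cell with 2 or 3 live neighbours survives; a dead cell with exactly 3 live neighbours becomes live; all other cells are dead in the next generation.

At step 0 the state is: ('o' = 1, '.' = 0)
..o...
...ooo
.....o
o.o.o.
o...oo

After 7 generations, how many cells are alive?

4

k=0  ..o...
...ooo
.....o
o.o.o.
o...oo
k=1  o.....
...ooo
o.....
oo.oo.
o...o.
k=2  o..o..
o...oo
ooo...
oo.oo.
o..oo.
k=3  oo.o..
..ooo.
..o...
....o.
o.....
k=4  oo.ooo
....o.
..o.o.
......
oo...o
k=5  .ooo..
ooo...
...o..
oo...o
.oo...
k=6  ...o..
o.....
.....o
oo....
...o..
k=7  ......
......
.o...o
o.....
..o...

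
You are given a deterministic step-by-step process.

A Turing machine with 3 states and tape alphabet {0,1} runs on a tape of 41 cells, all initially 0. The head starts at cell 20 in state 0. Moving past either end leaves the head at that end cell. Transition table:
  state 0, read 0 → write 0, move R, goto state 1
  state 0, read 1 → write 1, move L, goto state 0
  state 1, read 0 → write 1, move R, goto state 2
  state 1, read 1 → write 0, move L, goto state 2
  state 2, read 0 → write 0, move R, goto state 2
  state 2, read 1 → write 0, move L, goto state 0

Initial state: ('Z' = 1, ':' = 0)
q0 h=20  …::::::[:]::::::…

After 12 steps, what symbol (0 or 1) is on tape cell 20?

0

t=0: q0 h=20  …::::::[:]::::::…
t=1: q1 h=21  …::::::[:]::::::…
t=2: q2 h=22  …:::::Z[:]::::::…
t=3: q2 h=23  …::::Z:[:]::::::…
t=4: q2 h=24  …:::Z::[:]::::::…
t=5: q2 h=25  …::Z:::[:]::::::…
t=6: q2 h=26  …:Z::::[:]::::::…
t=7: q2 h=27  …Z:::::[:]::::::…
t=8: q2 h=28  …::::::[:]::::::…
t=9: q2 h=29  …::::::[:]::::::…
t=10: q2 h=30  …::::::[:]::::::…
t=11: q2 h=31  …::::::[:]::::::…
t=12: q2 h=32  …::::::[:]::::::…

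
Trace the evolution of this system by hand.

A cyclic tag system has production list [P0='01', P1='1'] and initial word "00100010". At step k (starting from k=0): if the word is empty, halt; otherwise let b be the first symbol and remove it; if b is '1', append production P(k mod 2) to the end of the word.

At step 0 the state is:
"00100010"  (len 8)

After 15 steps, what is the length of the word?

2

0) "00100010"  (len 8)
1) "0100010"  (len 7)
2) "100010"  (len 6)
3) "0001001"  (len 7)
4) "001001"  (len 6)
5) "01001"  (len 5)
6) "1001"  (len 4)
7) "00101"  (len 5)
8) "0101"  (len 4)
9) "101"  (len 3)
10) "011"  (len 3)
11) "11"  (len 2)
12) "11"  (len 2)
13) "101"  (len 3)
14) "011"  (len 3)
15) "11"  (len 2)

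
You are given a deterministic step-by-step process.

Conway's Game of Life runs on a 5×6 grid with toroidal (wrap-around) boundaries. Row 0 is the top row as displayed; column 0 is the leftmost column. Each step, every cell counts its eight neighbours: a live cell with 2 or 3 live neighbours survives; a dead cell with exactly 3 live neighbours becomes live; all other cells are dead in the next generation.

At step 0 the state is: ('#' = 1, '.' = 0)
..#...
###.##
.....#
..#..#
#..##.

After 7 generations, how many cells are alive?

t=0: ..#...
###.##
.....#
..#..#
#..##.
t=1: ..#...
######
..##..
#..#.#
.#####
t=2: ......
#...##
......
#....#
.#...#
t=3: ....#.
.....#
....#.
#....#
.....#
t=4: ....##
....##
#...#.
#...##
#...##
t=5: ...#..
#..#..
#..#..
.#.#..
...#..
t=6: ..###.
..###.
##.##.
...##.
...##.
t=7: .....#
......
.#....
......
.....#

3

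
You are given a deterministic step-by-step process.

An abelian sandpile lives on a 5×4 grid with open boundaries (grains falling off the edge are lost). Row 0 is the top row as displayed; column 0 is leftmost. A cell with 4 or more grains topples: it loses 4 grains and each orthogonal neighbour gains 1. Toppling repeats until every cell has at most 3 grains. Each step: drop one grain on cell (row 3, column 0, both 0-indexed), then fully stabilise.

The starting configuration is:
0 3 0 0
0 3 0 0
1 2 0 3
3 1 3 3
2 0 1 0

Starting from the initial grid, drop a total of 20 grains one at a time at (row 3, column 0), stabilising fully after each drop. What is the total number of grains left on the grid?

0) 0 3 0 0
0 3 0 0
1 2 0 3
3 1 3 3
2 0 1 0
1) 0 3 0 0
0 3 0 0
2 2 0 3
0 2 3 3
3 0 1 0
2) 0 3 0 0
0 3 0 0
2 2 0 3
1 2 3 3
3 0 1 0
3) 0 3 0 0
0 3 0 0
2 2 0 3
2 2 3 3
3 0 1 0
4) 0 3 0 0
0 3 0 0
2 2 0 3
3 2 3 3
3 0 1 0
5) 0 3 0 0
0 3 0 0
3 2 0 3
1 3 3 3
0 1 1 0
6) 0 3 0 0
0 3 0 0
3 2 0 3
2 3 3 3
0 1 1 0
7) 0 3 0 0
0 3 0 0
3 2 0 3
3 3 3 3
0 1 1 0
8) 1 0 1 0
2 1 1 1
1 1 3 0
2 2 1 1
1 2 2 1
9) 1 0 1 0
2 1 1 1
1 1 3 0
3 2 1 1
1 2 2 1
10) 1 0 1 0
2 1 1 1
2 1 3 0
0 3 1 1
2 2 2 1
11) 1 0 1 0
2 1 1 1
2 1 3 0
1 3 1 1
2 2 2 1
12) 1 0 1 0
2 1 1 1
2 1 3 0
2 3 1 1
2 2 2 1
13) 1 0 1 0
2 1 1 1
2 1 3 0
3 3 1 1
2 2 2 1
14) 1 0 1 0
2 1 1 1
3 2 3 0
1 0 2 1
3 3 2 1
15) 1 0 1 0
2 1 1 1
3 2 3 0
2 0 2 1
3 3 2 1
16) 1 0 1 0
2 1 1 1
3 2 3 0
3 0 2 1
3 3 2 1
17) 1 0 1 0
3 1 1 1
0 3 3 0
2 2 2 1
1 0 3 1
18) 1 0 1 0
3 1 1 1
0 3 3 0
3 2 2 1
1 0 3 1
19) 1 0 1 0
3 1 1 1
1 3 3 0
0 3 2 1
2 0 3 1
20) 1 0 1 0
3 1 1 1
1 3 3 0
1 3 2 1
2 0 3 1

28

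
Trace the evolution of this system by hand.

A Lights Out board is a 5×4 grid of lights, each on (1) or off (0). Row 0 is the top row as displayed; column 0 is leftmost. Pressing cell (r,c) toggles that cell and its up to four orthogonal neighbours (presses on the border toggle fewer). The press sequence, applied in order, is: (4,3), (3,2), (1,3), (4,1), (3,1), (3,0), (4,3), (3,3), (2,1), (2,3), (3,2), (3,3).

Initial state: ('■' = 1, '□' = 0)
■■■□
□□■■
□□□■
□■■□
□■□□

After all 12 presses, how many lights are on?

step 0: ■■■□
□□■■
□□□■
□■■□
□■□□
step 1: ■■■□
□□■■
□□□■
□■■■
□■■■
step 2: ■■■□
□□■■
□□■■
□□□□
□■□■
step 3: ■■■■
□□□□
□□■□
□□□□
□■□■
step 4: ■■■■
□□□□
□□■□
□■□□
■□■■
step 5: ■■■■
□□□□
□■■□
■□■□
■■■■
step 6: ■■■■
□□□□
■■■□
□■■□
□■■■
step 7: ■■■■
□□□□
■■■□
□■■■
□■□□
step 8: ■■■■
□□□□
■■■■
□■□□
□■□■
step 9: ■■■■
□■□□
□□□■
□□□□
□■□■
step 10: ■■■■
□■□■
□□■□
□□□■
□■□■
step 11: ■■■■
□■□■
□□□□
□■■□
□■■■
step 12: ■■■■
□■□■
□□□■
□■□■
□■■□

11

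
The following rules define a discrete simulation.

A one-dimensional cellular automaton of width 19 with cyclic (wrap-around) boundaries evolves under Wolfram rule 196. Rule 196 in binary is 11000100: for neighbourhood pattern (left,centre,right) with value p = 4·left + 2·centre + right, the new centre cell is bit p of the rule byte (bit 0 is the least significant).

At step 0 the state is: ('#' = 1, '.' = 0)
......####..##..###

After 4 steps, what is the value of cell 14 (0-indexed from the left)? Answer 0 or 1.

0

0) ......####..##..###
1) .......###...#...##
2) ........##...#....#
3) .........#...#....#
4) .........#...#....#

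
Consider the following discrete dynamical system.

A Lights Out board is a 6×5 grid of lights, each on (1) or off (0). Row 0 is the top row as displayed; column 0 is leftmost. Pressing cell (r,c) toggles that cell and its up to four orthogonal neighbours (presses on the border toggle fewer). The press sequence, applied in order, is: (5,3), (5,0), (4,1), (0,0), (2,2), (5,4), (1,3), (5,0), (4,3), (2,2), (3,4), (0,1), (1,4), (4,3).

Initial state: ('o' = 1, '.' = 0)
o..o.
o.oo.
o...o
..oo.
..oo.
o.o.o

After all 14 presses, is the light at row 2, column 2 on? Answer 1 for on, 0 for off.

0

0) o..o.
o.oo.
o...o
..oo.
..oo.
o.o.o
1) o..o.
o.oo.
o...o
..oo.
..o..
o..o.
2) o..o.
o.oo.
o...o
..oo.
o.o..
.o.o.
3) o..o.
o.oo.
o...o
.ooo.
.o...
...o.
4) .o.o.
..oo.
o...o
.ooo.
.o...
...o.
5) .o.o.
...o.
ooooo
.o.o.
.o...
...o.
6) .o.o.
...o.
ooooo
.o.o.
.o..o
....o
7) .o...
..o.o
ooo.o
.o.o.
.o..o
....o
8) .o...
..o.o
ooo.o
.o.o.
oo..o
oo..o
9) .o...
..o.o
ooo.o
.o...
oooo.
oo.oo
10) .o...
....o
o..oo
.oo..
oooo.
oo.oo
11) .o...
....o
o..o.
.oooo
ooooo
oo.oo
12) o.o..
.o..o
o..o.
.oooo
ooooo
oo.oo
13) o.o.o
.o.o.
o..oo
.oooo
ooooo
oo.oo
14) o.o.o
.o.o.
o..oo
.oo.o
oo...
oo..o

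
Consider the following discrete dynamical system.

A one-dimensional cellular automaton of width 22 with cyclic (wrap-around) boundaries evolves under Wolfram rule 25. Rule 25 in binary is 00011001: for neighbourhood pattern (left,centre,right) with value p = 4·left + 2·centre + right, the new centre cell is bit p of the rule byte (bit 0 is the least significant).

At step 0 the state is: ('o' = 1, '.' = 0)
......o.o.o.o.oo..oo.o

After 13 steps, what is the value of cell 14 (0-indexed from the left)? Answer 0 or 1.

0

t=0: ......o.o.o.o.oo..oo.o
t=1: ooooo.........o.o.o...
t=2: o....oooooooo......oo.
t=3: .ooo.o.......ooooo.o..
t=4: .o....oooooo.o......oo
t=5: ..ooo.o.......ooooo.o.
t=6: o.o....oooooo.o......o
t=7: ...ooo.o.......ooooo.o
t=8: oo.o....oooooo.o......
t=9: o...ooo.o.......ooooo.
t=10: .oo.o....oooooo.o.....
t=11: .o...ooo.o.......ooooo
t=12: ..oo.o....oooooo.o....
t=13: o.o...ooo.o.......oooo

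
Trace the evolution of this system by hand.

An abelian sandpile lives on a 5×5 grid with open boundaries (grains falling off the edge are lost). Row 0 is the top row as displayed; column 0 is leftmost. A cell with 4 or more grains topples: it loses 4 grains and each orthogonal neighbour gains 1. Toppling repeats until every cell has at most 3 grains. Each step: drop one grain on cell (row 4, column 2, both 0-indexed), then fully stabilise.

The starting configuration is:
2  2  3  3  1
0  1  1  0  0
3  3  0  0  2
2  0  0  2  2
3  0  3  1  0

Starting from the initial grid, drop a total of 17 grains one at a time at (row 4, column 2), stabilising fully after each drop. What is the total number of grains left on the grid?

42

0) 2  2  3  3  1
0  1  1  0  0
3  3  0  0  2
2  0  0  2  2
3  0  3  1  0
1) 2  2  3  3  1
0  1  1  0  0
3  3  0  0  2
2  0  1  2  2
3  1  0  2  0
2) 2  2  3  3  1
0  1  1  0  0
3  3  0  0  2
2  0  1  2  2
3  1  1  2  0
3) 2  2  3  3  1
0  1  1  0  0
3  3  0  0  2
2  0  1  2  2
3  1  2  2  0
4) 2  2  3  3  1
0  1  1  0  0
3  3  0  0  2
2  0  1  2  2
3  1  3  2  0
5) 2  2  3  3  1
0  1  1  0  0
3  3  0  0  2
2  0  2  2  2
3  2  0  3  0
6) 2  2  3  3  1
0  1  1  0  0
3  3  0  0  2
2  0  2  2  2
3  2  1  3  0
7) 2  2  3  3  1
0  1  1  0  0
3  3  0  0  2
2  0  2  2  2
3  2  2  3  0
8) 2  2  3  3  1
0  1  1  0  0
3  3  0  0  2
2  0  2  2  2
3  2  3  3  0
9) 2  2  3  3  1
0  1  1  0  0
3  3  0  0  2
2  0  3  3  2
3  3  1  0  1
10) 2  2  3  3  1
0  1  1  0  0
3  3  0  0  2
2  0  3  3  2
3  3  2  0  1
11) 2  2  3  3  1
0  1  1  0  0
3  3  0  0  2
2  0  3  3  2
3  3  3  0  1
12) 2  2  3  3  1
0  1  1  0  0
3  3  1  1  2
3  2  1  0  3
0  1  2  2  1
13) 2  2  3  3  1
0  1  1  0  0
3  3  1  1  2
3  2  1  0  3
0  1  3  2  1
14) 2  2  3  3  1
0  1  1  0  0
3  3  1  1  2
3  2  2  0  3
0  2  0  3  1
15) 2  2  3  3  1
0  1  1  0  0
3  3  1  1  2
3  2  2  0  3
0  2  1  3  1
16) 2  2  3  3  1
0  1  1  0  0
3  3  1  1  2
3  2  2  0  3
0  2  2  3  1
17) 2  2  3  3  1
0  1  1  0  0
3  3  1  1  2
3  2  2  0  3
0  2  3  3  1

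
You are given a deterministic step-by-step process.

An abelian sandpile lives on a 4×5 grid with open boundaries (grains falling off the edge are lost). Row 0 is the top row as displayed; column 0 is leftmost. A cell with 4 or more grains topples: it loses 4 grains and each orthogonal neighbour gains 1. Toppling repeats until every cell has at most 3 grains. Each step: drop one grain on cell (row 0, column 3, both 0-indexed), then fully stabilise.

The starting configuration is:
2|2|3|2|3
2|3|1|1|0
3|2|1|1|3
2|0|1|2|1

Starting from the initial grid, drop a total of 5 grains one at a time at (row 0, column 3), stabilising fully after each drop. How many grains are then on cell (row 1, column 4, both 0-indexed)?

1

step 0: 2|2|3|2|3
2|3|1|1|0
3|2|1|1|3
2|0|1|2|1
step 1: 2|2|3|3|3
2|3|1|1|0
3|2|1|1|3
2|0|1|2|1
step 2: 2|3|0|2|0
2|3|2|2|1
3|2|1|1|3
2|0|1|2|1
step 3: 2|3|0|3|0
2|3|2|2|1
3|2|1|1|3
2|0|1|2|1
step 4: 2|3|1|0|1
2|3|2|3|1
3|2|1|1|3
2|0|1|2|1
step 5: 2|3|1|1|1
2|3|2|3|1
3|2|1|1|3
2|0|1|2|1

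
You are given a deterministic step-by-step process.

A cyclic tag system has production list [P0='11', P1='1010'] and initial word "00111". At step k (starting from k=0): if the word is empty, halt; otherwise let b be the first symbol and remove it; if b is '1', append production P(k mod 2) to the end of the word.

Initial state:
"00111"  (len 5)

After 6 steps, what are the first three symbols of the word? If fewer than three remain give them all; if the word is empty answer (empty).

110

[0] "00111"  (len 5)
[1] "0111"  (len 4)
[2] "111"  (len 3)
[3] "1111"  (len 4)
[4] "1111010"  (len 7)
[5] "11101011"  (len 8)
[6] "11010111010"  (len 11)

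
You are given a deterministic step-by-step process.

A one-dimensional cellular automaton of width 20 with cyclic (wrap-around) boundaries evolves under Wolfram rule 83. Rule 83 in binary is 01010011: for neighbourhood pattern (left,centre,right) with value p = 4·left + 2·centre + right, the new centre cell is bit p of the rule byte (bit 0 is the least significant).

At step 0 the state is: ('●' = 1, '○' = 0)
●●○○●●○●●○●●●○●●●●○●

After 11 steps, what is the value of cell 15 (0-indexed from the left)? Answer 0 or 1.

gen 0: ●●○○●●○●●○●●●○●●●●○●
gen 1: ○●●●○●○○●○○○●○○○○●○○
gen 2: ●○○●○○●●○●●●○●●●●○●●
gen 3: ●●●○●●○●○○○●○○○○●○○○
gen 4: ○○●○○●○○●●●○●●●●○●●●
gen 5: ●●○●●○●●○○●○○○○●○○○●
gen 6: ○●○○●○○●●●○●●●●○●●●○
gen 7: ●○●●○●●○○●○○○○●○○○●●
gen 8: ●○○●○○●●●○●●●●○●●●○○
gen 9: ○●●○●●○○●○○○○●○○○●●●
gen 10: ○○●○○●●●○●●●●○●●●○○●
gen 11: ●●○●●○○●○○○○●○○○●●●○

0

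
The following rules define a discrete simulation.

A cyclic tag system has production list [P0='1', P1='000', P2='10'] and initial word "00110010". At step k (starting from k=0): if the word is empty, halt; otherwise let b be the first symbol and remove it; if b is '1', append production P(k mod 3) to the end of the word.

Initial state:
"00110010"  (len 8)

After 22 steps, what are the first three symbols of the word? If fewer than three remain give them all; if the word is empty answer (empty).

[0] "00110010"  (len 8)
[1] "0110010"  (len 7)
[2] "110010"  (len 6)
[3] "1001010"  (len 7)
[4] "0010101"  (len 7)
[5] "010101"  (len 6)
[6] "10101"  (len 5)
[7] "01011"  (len 5)
[8] "1011"  (len 4)
[9] "01110"  (len 5)
[10] "1110"  (len 4)
[11] "110000"  (len 6)
[12] "1000010"  (len 7)
[13] "0000101"  (len 7)
[14] "000101"  (len 6)
[15] "00101"  (len 5)
[16] "0101"  (len 4)
[17] "101"  (len 3)
[18] "0110"  (len 4)
[19] "110"  (len 3)
[20] "10000"  (len 5)
[21] "000010"  (len 6)
[22] "00010"  (len 5)

000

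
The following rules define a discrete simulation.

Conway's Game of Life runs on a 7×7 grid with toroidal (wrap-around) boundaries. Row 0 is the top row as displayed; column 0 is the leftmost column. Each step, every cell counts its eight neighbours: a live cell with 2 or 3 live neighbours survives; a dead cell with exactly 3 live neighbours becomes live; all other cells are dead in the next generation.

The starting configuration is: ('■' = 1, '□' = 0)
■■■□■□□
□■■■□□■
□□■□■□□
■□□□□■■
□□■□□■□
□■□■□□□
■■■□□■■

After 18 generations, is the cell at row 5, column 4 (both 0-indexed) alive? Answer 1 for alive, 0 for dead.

1

step 0: ■■■□■□□
□■■■□□■
□□■□■□□
■□□□□■■
□□■□□■□
□■□■□□□
■■■□□■■
step 1: □□□□■□□
□□□□■■□
□□■□■□□
□■□■■■■
■■■□■■□
□□□■■■□
□□□□■■■
step 2: □□□■□□■
□□□□■■□
□□■□□□■
□□□□□□■
■■□□□□□
■■■□□□□
□□□□□□■
step 3: □□□□■□■
□□□■■■■
□□□□□□■
□■□□□□■
□□■□□□■
□□■□□□■
□■■□□□■
step 4: □□■□■□■
■□□■■□■
□□□□■□■
□□□□□■■
□■■□□■■
□□■■□■■
□■■■□□■
step 5: □□□□■□■
■□□□■□■
□□□■■□□
□□□□■□□
□■■■□□□
□□□□□□□
□■□□□□■
step 6: □□□□□□■
■□□□■□■
□□□■■□□
□□□□■□□
□□■■□□□
■■□□□□□
■□□□□■□
step 7: □□□□□□□
■□□■■□■
□□□■■□□
□□■□■□□
□■■■□□□
■■■□□□■
■■□□□□□
step 8: □■□□□□■
□□□■■■□
□□■□□□□
□■□□■□□
□□□□□□□
□□□■□□■
□□■□□□■
step 9: ■□■■■□■
□□■■■■□
□□■□□■□
□□□□□□□
□□□□□□□
□□□□□□□
□□■□□■■
step 10: ■□□□□□□
□□□□□□□
□□■□□■□
□□□□□□□
□□□□□□□
□□□□□□□
■■■□■■■
step 11: ■□□□□■□
□□□□□□□
□□□□□□□
□□□□□□□
□□□□□□□
■■□□□■■
■■□□□■■
step 12: ■■□□□■□
□□□□□□□
□□□□□□□
□□□□□□□
■□□□□□■
□■□□□■□
□□□□■□□
step 13: □□□□□□□
□□□□□□□
□□□□□□□
□□□□□□□
■□□□□□■
■□□□□■■
■■□□■■■
step 14: ■□□□□■■
□□□□□□□
□□□□□□□
□□□□□□□
■□□□□■□
□□□□■□□
□■□□■□□
step 15: ■□□□□■■
□□□□□□■
□□□□□□□
□□□□□□□
□□□□□□□
□□□□■■□
■□□□■□■
step 16: □□□□□□□
■□□□□■■
□□□□□□□
□□□□□□□
□□□□□□□
□□□□■■■
■□□□■□□
step 17: ■□□□□■□
□□□□□□■
□□□□□□■
□□□□□□□
□□□□□■□
□□□□■■■
□□□□■□■
step 18: ■□□□□■□
■□□□□■■
□□□□□□□
□□□□□□□
□□□□■■■
□□□□■□■
■□□□■□□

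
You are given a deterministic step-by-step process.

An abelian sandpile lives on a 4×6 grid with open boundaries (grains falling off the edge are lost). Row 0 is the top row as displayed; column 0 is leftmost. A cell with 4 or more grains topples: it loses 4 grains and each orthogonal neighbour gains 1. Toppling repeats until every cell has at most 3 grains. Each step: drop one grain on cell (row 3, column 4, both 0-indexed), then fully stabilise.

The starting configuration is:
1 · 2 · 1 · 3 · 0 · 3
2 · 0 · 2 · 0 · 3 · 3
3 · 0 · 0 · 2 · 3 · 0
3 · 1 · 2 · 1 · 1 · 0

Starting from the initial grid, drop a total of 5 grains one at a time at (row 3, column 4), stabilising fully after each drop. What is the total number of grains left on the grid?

37

k=0  1 · 2 · 1 · 3 · 0 · 3
2 · 0 · 2 · 0 · 3 · 3
3 · 0 · 0 · 2 · 3 · 0
3 · 1 · 2 · 1 · 1 · 0
k=1  1 · 2 · 1 · 3 · 0 · 3
2 · 0 · 2 · 0 · 3 · 3
3 · 0 · 0 · 2 · 3 · 0
3 · 1 · 2 · 1 · 2 · 0
k=2  1 · 2 · 1 · 3 · 0 · 3
2 · 0 · 2 · 0 · 3 · 3
3 · 0 · 0 · 2 · 3 · 0
3 · 1 · 2 · 1 · 3 · 0
k=3  1 · 2 · 1 · 3 · 2 · 0
2 · 0 · 2 · 1 · 1 · 1
3 · 0 · 0 · 3 · 1 · 2
3 · 1 · 2 · 2 · 1 · 1
k=4  1 · 2 · 1 · 3 · 2 · 0
2 · 0 · 2 · 1 · 1 · 1
3 · 0 · 0 · 3 · 1 · 2
3 · 1 · 2 · 2 · 2 · 1
k=5  1 · 2 · 1 · 3 · 2 · 0
2 · 0 · 2 · 1 · 1 · 1
3 · 0 · 0 · 3 · 1 · 2
3 · 1 · 2 · 2 · 3 · 1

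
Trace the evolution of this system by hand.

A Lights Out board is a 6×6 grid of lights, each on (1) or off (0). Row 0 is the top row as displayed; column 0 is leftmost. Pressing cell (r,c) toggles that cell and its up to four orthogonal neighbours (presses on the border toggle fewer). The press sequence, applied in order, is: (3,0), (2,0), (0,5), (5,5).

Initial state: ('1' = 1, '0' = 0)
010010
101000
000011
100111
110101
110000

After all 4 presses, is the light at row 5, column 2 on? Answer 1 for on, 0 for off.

0

0) 010010
101000
000011
100111
110101
110000
1) 010010
101000
100011
010111
010101
110000
2) 010010
001000
010011
110111
010101
110000
3) 010001
001001
010011
110111
010101
110000
4) 010001
001001
010011
110111
010100
110011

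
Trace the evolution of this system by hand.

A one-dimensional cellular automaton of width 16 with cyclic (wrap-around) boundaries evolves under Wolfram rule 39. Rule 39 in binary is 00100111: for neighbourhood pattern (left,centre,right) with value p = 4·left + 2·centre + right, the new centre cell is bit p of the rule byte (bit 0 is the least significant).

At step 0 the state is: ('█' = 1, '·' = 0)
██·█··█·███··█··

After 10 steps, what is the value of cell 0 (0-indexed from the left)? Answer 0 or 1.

gen 0: ██·█··█·███··█··
gen 1: ··██·███····██·█
gen 2: ·█··█····███··██
gen 3: ██·██·███····█··
gen 4: ··█··█····████·█
gen 5: ·██·██·███····██
gen 6: █··█··█····███··
gen 7: █·██·██·███····█
gen 8: ·█··█··█····███·
gen 9: ██·██·██·███····
gen 10: ··█··█··█····███

0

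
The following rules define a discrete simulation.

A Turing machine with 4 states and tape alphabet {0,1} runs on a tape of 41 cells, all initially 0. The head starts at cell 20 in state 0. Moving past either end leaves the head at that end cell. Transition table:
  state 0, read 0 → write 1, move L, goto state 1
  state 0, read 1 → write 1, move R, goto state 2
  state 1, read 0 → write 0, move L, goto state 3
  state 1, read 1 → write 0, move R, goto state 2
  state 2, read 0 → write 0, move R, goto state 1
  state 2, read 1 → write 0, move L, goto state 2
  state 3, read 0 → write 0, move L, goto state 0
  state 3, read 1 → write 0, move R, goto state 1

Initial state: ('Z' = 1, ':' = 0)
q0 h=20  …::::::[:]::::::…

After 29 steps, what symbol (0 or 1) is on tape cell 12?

0

gen 0: q0 h=20  …::::::[:]::::::…
gen 1: q1 h=19  …::::::[:]Z:::::…
gen 2: q3 h=18  …::::::[:]:Z::::…
gen 3: q0 h=17  …::::::[:]::Z:::…
gen 4: q1 h=16  …::::::[:]Z::Z::…
gen 5: q3 h=15  …::::::[:]:Z::Z:…
gen 6: q0 h=14  …::::::[:]::Z::Z…
gen 7: q1 h=13  …::::::[:]Z::Z::…
gen 8: q3 h=12  …::::::[:]:Z::Z:…
gen 9: q0 h=11  …::::::[:]::Z::Z…
gen 10: q1 h=10  …::::::[:]Z::Z::…
gen 11: q3 h= 9  …::::::[:]:Z::Z:…
gen 12: q0 h= 8  …::::::[:]::Z::Z…
gen 13: q1 h= 7  …::::::[:]Z::Z::…
gen 14: q3 h= 6  |::::::[:]:Z::Z:…
gen 15: q0 h= 5  |:::::[:]::Z::Z…
gen 16: q1 h= 4  |::::[:]Z::Z::…
gen 17: q3 h= 3  |:::[:]:Z::Z:…
gen 18: q0 h= 2  |::[:]::Z::Z…
gen 19: q1 h= 1  |:[:]Z::Z::…
gen 20: q3 h= 0  |[:]:Z::Z:…
gen 21: q0 h= 0  |[:]:Z::Z:…
gen 22: q1 h= 0  |[Z]:Z::Z:…
gen 23: q2 h= 1  |:[:]Z::Z::…
gen 24: q1 h= 2  |::[Z]::Z::Z…
gen 25: q2 h= 3  |:::[:]:Z::Z:…
gen 26: q1 h= 4  |::::[:]Z::Z::…
gen 27: q3 h= 3  |:::[:]:Z::Z:…
gen 28: q0 h= 2  |::[:]::Z::Z…
gen 29: q1 h= 1  |:[:]Z::Z::…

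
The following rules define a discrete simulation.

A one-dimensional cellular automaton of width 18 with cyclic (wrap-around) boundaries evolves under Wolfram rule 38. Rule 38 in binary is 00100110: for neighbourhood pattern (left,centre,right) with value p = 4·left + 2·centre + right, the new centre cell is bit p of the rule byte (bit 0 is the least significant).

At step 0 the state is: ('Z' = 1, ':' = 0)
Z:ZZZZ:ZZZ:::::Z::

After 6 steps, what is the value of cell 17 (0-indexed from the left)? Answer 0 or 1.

0

[0] Z:ZZZZ:ZZZ:::::Z::
[1] ZZ::::Z:::::::ZZ:Z
[2] :::::ZZ::::::Z::Z:
[3] ::::Z:::::::ZZ:ZZ:
[4] :::ZZ::::::Z::Z:::
[5] ::Z:::::::ZZ:ZZ:::
[6] :ZZ::::::Z::Z:::::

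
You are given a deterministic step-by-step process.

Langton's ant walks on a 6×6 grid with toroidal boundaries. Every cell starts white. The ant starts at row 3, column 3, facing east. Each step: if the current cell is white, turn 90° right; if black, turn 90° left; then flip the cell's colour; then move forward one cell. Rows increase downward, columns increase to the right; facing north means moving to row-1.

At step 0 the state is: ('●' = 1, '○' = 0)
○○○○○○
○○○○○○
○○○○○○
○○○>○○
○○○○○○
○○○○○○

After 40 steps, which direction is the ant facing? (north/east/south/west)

east

t=0: ○○○○○○
○○○○○○
○○○○○○
○○○>○○
○○○○○○
○○○○○○
t=1: ○○○○○○
○○○○○○
○○○○○○
○○○●○○
○○○v○○
○○○○○○
t=2: ○○○○○○
○○○○○○
○○○○○○
○○○●○○
○○<●○○
○○○○○○
t=3: ○○○○○○
○○○○○○
○○○○○○
○○^●○○
○○●●○○
○○○○○○
t=4: ○○○○○○
○○○○○○
○○○○○○
○○●>○○
○○●●○○
○○○○○○
t=5: ○○○○○○
○○○○○○
○○○^○○
○○●○○○
○○●●○○
○○○○○○
t=6: ○○○○○○
○○○○○○
○○○●>○
○○●○○○
○○●●○○
○○○○○○
t=7: ○○○○○○
○○○○○○
○○○●●○
○○●○v○
○○●●○○
○○○○○○
t=8: ○○○○○○
○○○○○○
○○○●●○
○○●<●○
○○●●○○
○○○○○○
t=9: ○○○○○○
○○○○○○
○○○^●○
○○●●●○
○○●●○○
○○○○○○
t=10: ○○○○○○
○○○○○○
○○<○●○
○○●●●○
○○●●○○
○○○○○○
t=11: ○○○○○○
○○^○○○
○○●○●○
○○●●●○
○○●●○○
○○○○○○
t=12: ○○○○○○
○○●>○○
○○●○●○
○○●●●○
○○●●○○
○○○○○○
t=13: ○○○○○○
○○●●○○
○○●v●○
○○●●●○
○○●●○○
○○○○○○
t=14: ○○○○○○
○○●●○○
○○<●●○
○○●●●○
○○●●○○
○○○○○○
t=15: ○○○○○○
○○●●○○
○○○●●○
○○v●●○
○○●●○○
○○○○○○
t=16: ○○○○○○
○○●●○○
○○○●●○
○○○>●○
○○●●○○
○○○○○○
t=17: ○○○○○○
○○●●○○
○○○^●○
○○○○●○
○○●●○○
○○○○○○
t=18: ○○○○○○
○○●●○○
○○<○●○
○○○○●○
○○●●○○
○○○○○○
t=19: ○○○○○○
○○^●○○
○○●○●○
○○○○●○
○○●●○○
○○○○○○
t=20: ○○○○○○
○<○●○○
○○●○●○
○○○○●○
○○●●○○
○○○○○○
t=21: ○^○○○○
○●○●○○
○○●○●○
○○○○●○
○○●●○○
○○○○○○
t=22: ○●>○○○
○●○●○○
○○●○●○
○○○○●○
○○●●○○
○○○○○○
t=23: ○●●○○○
○●v●○○
○○●○●○
○○○○●○
○○●●○○
○○○○○○
t=24: ○●●○○○
○<●●○○
○○●○●○
○○○○●○
○○●●○○
○○○○○○
t=25: ○●●○○○
○○●●○○
○v●○●○
○○○○●○
○○●●○○
○○○○○○
t=26: ○●●○○○
○○●●○○
<●●○●○
○○○○●○
○○●●○○
○○○○○○
t=27: ○●●○○○
^○●●○○
●●●○●○
○○○○●○
○○●●○○
○○○○○○
t=28: ○●●○○○
●>●●○○
●●●○●○
○○○○●○
○○●●○○
○○○○○○
t=29: ○●●○○○
●●●●○○
●v●○●○
○○○○●○
○○●●○○
○○○○○○
t=30: ○●●○○○
●●●●○○
●○>○●○
○○○○●○
○○●●○○
○○○○○○
t=31: ○●●○○○
●●^●○○
●○○○●○
○○○○●○
○○●●○○
○○○○○○
t=32: ○●●○○○
●<○●○○
●○○○●○
○○○○●○
○○●●○○
○○○○○○
t=33: ○●●○○○
●○○●○○
●v○○●○
○○○○●○
○○●●○○
○○○○○○
t=34: ○●●○○○
●○○●○○
<●○○●○
○○○○●○
○○●●○○
○○○○○○
t=35: ○●●○○○
●○○●○○
○●○○●○
v○○○●○
○○●●○○
○○○○○○
t=36: ○●●○○○
●○○●○○
○●○○●○
●○○○●<
○○●●○○
○○○○○○
t=37: ○●●○○○
●○○●○○
○●○○●^
●○○○●●
○○●●○○
○○○○○○
t=38: ○●●○○○
●○○●○○
>●○○●●
●○○○●●
○○●●○○
○○○○○○
t=39: ○●●○○○
●○○●○○
●●○○●●
v○○○●●
○○●●○○
○○○○○○
t=40: ○●●○○○
●○○●○○
●●○○●●
○>○○●●
○○●●○○
○○○○○○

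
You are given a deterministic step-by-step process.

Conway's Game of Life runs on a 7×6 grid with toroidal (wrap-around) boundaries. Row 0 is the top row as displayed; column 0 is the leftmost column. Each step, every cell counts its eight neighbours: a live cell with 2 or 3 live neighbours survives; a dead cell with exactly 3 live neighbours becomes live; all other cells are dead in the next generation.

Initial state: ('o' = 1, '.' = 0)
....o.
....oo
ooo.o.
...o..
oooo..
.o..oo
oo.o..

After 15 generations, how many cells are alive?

7

t=0: ....o.
....oo
ooo.o.
...o..
oooo..
.o..oo
oo.o..
t=1: o..oo.
oo..o.
ooo.o.
....oo
oo.o.o
....oo
oooo..
t=2: ....o.
....o.
..o.o.
......
...o..
......
ooo...
t=3: .o.o.o
....oo
...o..
...o..
......
.oo...
.o....
t=4: ..o..o
o.oo.o
...o..
......
..o...
.oo...
.o....
t=5: ..oooo
oooo.o
..ooo.
......
.oo...
.oo...
oo....
t=6: ......
o.....
o...oo
.o....
.oo...
......
o...oo
t=7: o.....
o.....
oo...o
.oo..o
.oo...
oo...o
.....o
t=8: o....o
......
..o..o
.....o
.....o
.oo..o
.o...o
t=9: o....o
o....o
......
o...oo
....oo
.oo.oo
.oo.oo
t=10: ......
o....o
....o.
o...o.
.o....
.oo...
..o...
t=11: ......
.....o
o...o.
.....o
ooo...
.oo...
.oo...
t=12: ......
.....o
o...o.
.....o
o.o...
...o..
.oo...
t=13: ......
.....o
o...o.
oo...o
......
...o..
..o...
t=14: ......
.....o
.o..o.
oo...o
o.....
......
......
t=15: ......
......
.o..o.
.o...o
oo...o
......
......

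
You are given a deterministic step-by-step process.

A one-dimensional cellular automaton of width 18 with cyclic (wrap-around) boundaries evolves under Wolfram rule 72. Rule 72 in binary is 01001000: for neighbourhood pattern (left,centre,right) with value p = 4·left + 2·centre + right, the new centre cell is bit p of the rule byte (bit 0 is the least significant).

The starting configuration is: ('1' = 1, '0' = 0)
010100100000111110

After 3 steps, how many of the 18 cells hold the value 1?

step 0: 010100100000111110
step 1: 000000000000100010
step 2: 000000000000000000
step 3: 000000000000000000

0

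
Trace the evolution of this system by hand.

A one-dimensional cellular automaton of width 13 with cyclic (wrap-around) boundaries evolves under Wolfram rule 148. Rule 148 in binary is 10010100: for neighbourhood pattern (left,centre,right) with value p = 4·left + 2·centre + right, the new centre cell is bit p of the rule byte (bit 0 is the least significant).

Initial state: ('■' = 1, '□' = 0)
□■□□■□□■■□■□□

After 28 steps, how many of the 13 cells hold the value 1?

2

gen 0: □■□□■□□■■□■□□
gen 1: □■■□■■□□□□■■□
gen 2: □□□□□□■□□□□□■
gen 3: ■□□□□□■■□□□□■
gen 4: □■□□□□□□■□□□□
gen 5: □■■□□□□□■■□□□
gen 6: □□□■□□□□□□■□□
gen 7: □□□■■□□□□□■■□
gen 8: □□□□□■□□□□□□■
gen 9: ■□□□□■■□□□□□■
gen 10: □■□□□□□■□□□□□
gen 11: □■■□□□□■■□□□□
gen 12: □□□■□□□□□■□□□
gen 13: □□□■■□□□□■■□□
gen 14: □□□□□■□□□□□■□
gen 15: □□□□□■■□□□□■■
gen 16: ■□□□□□□■□□□□□
gen 17: ■■□□□□□■■□□□□
gen 18: □□■□□□□□□■□□□
gen 19: □□■■□□□□□■■□□
gen 20: □□□□■□□□□□□■□
gen 21: □□□□■■□□□□□■■
gen 22: ■□□□□□■□□□□□□
gen 23: ■■□□□□■■□□□□□
gen 24: □□■□□□□□■□□□□
gen 25: □□■■□□□□■■□□□
gen 26: □□□□■□□□□□■□□
gen 27: □□□□■■□□□□■■□
gen 28: □□□□□□■□□□□□■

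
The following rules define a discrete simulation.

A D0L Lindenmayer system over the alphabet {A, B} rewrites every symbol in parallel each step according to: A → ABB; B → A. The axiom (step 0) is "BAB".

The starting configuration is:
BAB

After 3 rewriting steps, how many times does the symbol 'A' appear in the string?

0) BAB
1) AABBA
2) ABBABBAAABB
3) ABBAAABBAAABBABBABBAA

11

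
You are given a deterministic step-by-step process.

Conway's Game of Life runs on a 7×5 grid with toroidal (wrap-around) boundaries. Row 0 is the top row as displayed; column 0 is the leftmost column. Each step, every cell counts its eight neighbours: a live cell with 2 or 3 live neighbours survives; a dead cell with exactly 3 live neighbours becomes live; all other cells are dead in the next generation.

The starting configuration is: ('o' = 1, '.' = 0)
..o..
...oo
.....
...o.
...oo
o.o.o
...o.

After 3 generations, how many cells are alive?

t=0: ..o..
...oo
.....
...o.
...oo
o.o.o
...o.
t=1: ..o.o
...o.
...oo
...oo
o.o..
o.o..
.oooo
t=2: oo..o
..o..
..o..
o.o..
o.o..
o....
....o
t=3: oo.oo
o.oo.
..oo.
..oo.
o...o
oo..o
.o..o

18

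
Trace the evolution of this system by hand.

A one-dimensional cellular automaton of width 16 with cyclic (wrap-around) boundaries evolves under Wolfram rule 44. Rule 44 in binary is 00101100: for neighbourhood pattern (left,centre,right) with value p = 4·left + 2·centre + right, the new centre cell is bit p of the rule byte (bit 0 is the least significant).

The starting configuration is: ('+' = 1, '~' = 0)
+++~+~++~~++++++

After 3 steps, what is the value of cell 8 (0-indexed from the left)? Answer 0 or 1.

0) +++~+~++~~++++++
1) ~~~++++~~~+~~~~~
2) ~~~+~~~~~~+~~~~~
3) ~~~+~~~~~~+~~~~~

0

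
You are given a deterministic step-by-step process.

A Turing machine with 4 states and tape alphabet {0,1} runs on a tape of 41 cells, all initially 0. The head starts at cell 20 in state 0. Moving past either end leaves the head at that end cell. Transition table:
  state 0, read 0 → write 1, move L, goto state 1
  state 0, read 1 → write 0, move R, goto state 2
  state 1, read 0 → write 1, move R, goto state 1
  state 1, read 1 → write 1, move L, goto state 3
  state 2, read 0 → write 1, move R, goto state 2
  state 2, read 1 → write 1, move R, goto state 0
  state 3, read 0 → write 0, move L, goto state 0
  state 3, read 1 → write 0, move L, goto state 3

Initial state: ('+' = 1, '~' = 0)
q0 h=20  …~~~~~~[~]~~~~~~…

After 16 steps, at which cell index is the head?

10

step 0: q0 h=20  …~~~~~~[~]~~~~~~…
step 1: q1 h=19  …~~~~~~[~]+~~~~~…
step 2: q1 h=20  …~~~~~+[+]~~~~~~…
step 3: q3 h=19  …~~~~~~[+]+~~~~~…
step 4: q3 h=18  …~~~~~~[~]~+~~~~…
step 5: q0 h=17  …~~~~~~[~]~~+~~~…
step 6: q1 h=16  …~~~~~~[~]+~~+~~…
step 7: q1 h=17  …~~~~~+[+]~~+~~~…
step 8: q3 h=16  …~~~~~~[+]+~~+~~…
step 9: q3 h=15  …~~~~~~[~]~+~~+~…
step 10: q0 h=14  …~~~~~~[~]~~+~~+…
step 11: q1 h=13  …~~~~~~[~]+~~+~~…
step 12: q1 h=14  …~~~~~+[+]~~+~~+…
step 13: q3 h=13  …~~~~~~[+]+~~+~~…
step 14: q3 h=12  …~~~~~~[~]~+~~+~…
step 15: q0 h=11  …~~~~~~[~]~~+~~+…
step 16: q1 h=10  …~~~~~~[~]+~~+~~…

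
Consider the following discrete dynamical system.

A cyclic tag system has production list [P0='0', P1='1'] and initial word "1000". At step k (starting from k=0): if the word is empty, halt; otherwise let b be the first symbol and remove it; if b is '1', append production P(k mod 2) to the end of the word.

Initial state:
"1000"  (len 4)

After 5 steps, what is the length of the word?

0) "1000"  (len 4)
1) "0000"  (len 4)
2) "000"  (len 3)
3) "00"  (len 2)
4) "0"  (len 1)
5) (halted — word empty)

0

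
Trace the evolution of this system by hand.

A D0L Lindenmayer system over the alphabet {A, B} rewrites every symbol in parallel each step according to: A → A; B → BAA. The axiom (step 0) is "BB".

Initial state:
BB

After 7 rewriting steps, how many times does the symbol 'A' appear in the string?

28

step 0: BB
step 1: BAABAA
step 2: BAAAABAAAA
step 3: BAAAAAABAAAAAA
step 4: BAAAAAAAABAAAAAAAA
step 5: BAAAAAAAAAABAAAAAAAAAA
step 6: BAAAAAAAAAAAABAAAAAAAAAAAA
step 7: BAAAAAAAAAAAAAABAAAAAAAAAAAAAA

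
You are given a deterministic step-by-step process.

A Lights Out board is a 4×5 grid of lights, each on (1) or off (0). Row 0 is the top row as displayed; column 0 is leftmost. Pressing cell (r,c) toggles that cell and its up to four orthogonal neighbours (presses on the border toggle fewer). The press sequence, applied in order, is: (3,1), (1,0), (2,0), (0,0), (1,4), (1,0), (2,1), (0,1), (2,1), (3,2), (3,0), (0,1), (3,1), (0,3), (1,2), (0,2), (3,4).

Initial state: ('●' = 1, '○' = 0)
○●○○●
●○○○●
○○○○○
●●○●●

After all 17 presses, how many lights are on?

12

t=0: ○●○○●
●○○○●
○○○○○
●●○●●
t=1: ○●○○●
●○○○●
○●○○○
○○●●●
t=2: ●●○○●
○●○○●
●●○○○
○○●●●
t=3: ●●○○●
●●○○●
○○○○○
●○●●●
t=4: ○○○○●
○●○○●
○○○○○
●○●●●
t=5: ○○○○○
○●○●○
○○○○●
●○●●●
t=6: ●○○○○
●○○●○
●○○○●
●○●●●
t=7: ●○○○○
●●○●○
○●●○●
●●●●●
t=8: ○●●○○
●○○●○
○●●○●
●●●●●
t=9: ○●●○○
●●○●○
●○○○●
●○●●●
t=10: ○●●○○
●●○●○
●○●○●
●●○○●
t=11: ○●●○○
●●○●○
○○●○●
○○○○●
t=12: ●○○○○
●○○●○
○○●○●
○○○○●
t=13: ●○○○○
●○○●○
○●●○●
●●●○●
t=14: ●○●●●
●○○○○
○●●○●
●●●○●
t=15: ●○○●●
●●●●○
○●○○●
●●●○●
t=16: ●●●○●
●●○●○
○●○○●
●●●○●
t=17: ●●●○●
●●○●○
○●○○○
●●●●○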